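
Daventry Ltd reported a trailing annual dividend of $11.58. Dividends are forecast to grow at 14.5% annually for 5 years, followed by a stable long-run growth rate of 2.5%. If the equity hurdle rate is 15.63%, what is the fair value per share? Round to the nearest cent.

Two-stage DDM. Project D₁…D_5 at 0.145, terminal growth 0.025, discount at r = 0.1563.
D_1 = 13.2591
D_2 = 15.1817
D_3 = 17.3830
D_4 = 19.9035
D_5 = 22.7896
Terminal value at t=5: TV = D_6/(r−g) = 23.3593/(0.1563−0.025) = 177.9079
P₀ = 13.2591/(1+0.1563)^1 + 15.1817/(1+0.1563)^2 + 17.3830/(1+0.1563)^3 + 19.9035/(1+0.1563)^4 + 22.7896/(1+0.1563)^5 + 177.9079/(1+0.1563)^5 = 142.2926

$142.29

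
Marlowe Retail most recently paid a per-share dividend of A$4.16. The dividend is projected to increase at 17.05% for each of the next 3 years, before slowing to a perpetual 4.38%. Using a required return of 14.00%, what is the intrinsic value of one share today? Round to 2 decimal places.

A$62.02

Two-stage DDM. Project D₁…D_3 at 0.1705, terminal growth 0.0438, discount at r = 0.14.
D_1 = 4.8693
D_2 = 5.6995
D_3 = 6.6713
Terminal value at t=3: TV = D_4/(r−g) = 6.9635/(0.14−0.0438) = 72.3852
P₀ = 4.8693/(1+0.14)^1 + 5.6995/(1+0.14)^2 + 6.6713/(1+0.14)^3 + 72.3852/(1+0.14)^3 = 62.0177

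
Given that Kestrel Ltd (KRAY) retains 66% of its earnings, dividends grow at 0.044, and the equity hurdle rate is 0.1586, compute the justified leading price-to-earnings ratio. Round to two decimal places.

Payout ratio b = 1 − 0.66 = 0.34.
Justified leading P/E = b/(r−g) = 0.34/(0.1586−0.044) = 2.9668

2.97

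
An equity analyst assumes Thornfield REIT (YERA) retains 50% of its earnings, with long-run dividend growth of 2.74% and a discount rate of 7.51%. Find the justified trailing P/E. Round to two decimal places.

Payout ratio b = 1 − 0.50 = 0.50.
Justified trailing P/E = b(1+g)/(r−g) = 0.50×(1+0.0274)/(0.0751−0.0274) = 10.7694

10.77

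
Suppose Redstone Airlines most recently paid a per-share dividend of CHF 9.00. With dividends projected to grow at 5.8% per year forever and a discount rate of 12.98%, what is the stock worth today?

Gordon growth model: P₀ = D₁/(r − g). D₁ = 9.00 × (1 + 0.058) = 9.5220.
P₀ = 9.5220 / (0.1298 − 0.058) = 9.5220 / 0.0718 = 132.6184

CHF 132.62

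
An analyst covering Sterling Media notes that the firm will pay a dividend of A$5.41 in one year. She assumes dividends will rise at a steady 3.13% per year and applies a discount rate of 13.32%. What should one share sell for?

Gordon growth model: P₀ = D₁/(r − g), with D₁ = 5.41 given directly.
P₀ = 5.4100 / (0.1332 − 0.0313) = 5.4100 / 0.1019 = 53.0913

A$53.09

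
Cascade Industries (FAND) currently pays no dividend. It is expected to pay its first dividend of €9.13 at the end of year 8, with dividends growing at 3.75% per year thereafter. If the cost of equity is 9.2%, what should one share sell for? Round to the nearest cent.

€90.47

Deferred-dividend DDM. At t=7 the remaining stream is a growing perpetuity with first payment D_8 = 9.13.
V_7 = D_8/(r−g) = 9.13/(0.092−0.0375) = 167.5229
P₀ = V_7/(1+r)^7 = 167.5229/(1+0.092)^7 = 90.4723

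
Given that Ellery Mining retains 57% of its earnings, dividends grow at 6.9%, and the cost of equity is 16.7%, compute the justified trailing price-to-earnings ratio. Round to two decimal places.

4.69

Payout ratio b = 1 − 0.57 = 0.43.
Justified trailing P/E = b(1+g)/(r−g) = 0.43×(1+0.069)/(0.167−0.069) = 4.6905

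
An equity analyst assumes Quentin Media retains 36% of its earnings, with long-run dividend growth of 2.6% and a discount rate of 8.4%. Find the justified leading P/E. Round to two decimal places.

Payout ratio b = 1 − 0.36 = 0.64.
Justified leading P/E = b/(r−g) = 0.64/(0.084−0.026) = 11.0345

11.03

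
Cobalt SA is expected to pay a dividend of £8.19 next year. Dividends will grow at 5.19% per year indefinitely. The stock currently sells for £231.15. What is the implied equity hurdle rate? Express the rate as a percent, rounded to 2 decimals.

8.73%

Rearranging the constant-growth DDM: r = D₁/P₀ + g.
r = 8.1900 / 231.15 + 0.0519 = 0.03543 + 0.0519 = 0.08733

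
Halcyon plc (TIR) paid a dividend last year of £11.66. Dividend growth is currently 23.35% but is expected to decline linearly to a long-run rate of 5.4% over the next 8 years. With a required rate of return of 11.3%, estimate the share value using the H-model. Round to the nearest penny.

£350.20

H-model: P₀ = D₀[(1+g_L) + H(g_S−g_L)]/(r−g_L), with H = 8/2 = 4.
P₀ = 11.66 × [(1+0.054) + 4×(0.2335−0.054)] / (0.113−0.054)
   = 11.66 × 1.7720 / 0.059 = 350.1953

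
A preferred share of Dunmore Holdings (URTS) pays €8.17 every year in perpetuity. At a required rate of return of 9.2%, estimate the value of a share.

Zero-growth DDM (perpetuity): P₀ = D/r = 8.17 / 0.092 = 88.8043

€88.80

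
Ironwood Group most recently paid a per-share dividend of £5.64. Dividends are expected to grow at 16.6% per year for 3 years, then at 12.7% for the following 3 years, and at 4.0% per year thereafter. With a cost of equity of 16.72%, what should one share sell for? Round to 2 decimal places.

Three-stage DDM. Project D₁…D_6; terminal Gordon value at t=6 with g = 0.04; discount at r = 0.1672.
D_1 = 6.5762
D_2 = 7.6679
D_3 = 8.9408
D_4 = 10.0762
D_5 = 11.3559
D_6 = 12.7981
TV_6 = 13.3101/(0.1672−0.04) = 104.6388
P₀ = Σ Dₜ/(1+r)ᵗ + TV_6/(1+r)^6 = 74.0006

£74.00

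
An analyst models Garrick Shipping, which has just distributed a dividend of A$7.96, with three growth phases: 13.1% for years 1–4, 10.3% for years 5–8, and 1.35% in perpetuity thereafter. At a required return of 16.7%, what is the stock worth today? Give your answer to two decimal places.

Three-stage DDM. Project D₁…D_8; terminal Gordon value at t=8 with g = 0.0135; discount at r = 0.167.
D_1 = 9.0028
D_2 = 10.1821
D_3 = 11.5160
D_4 = 13.0246
D_5 = 14.3661
D_6 = 15.8458
D_7 = 17.4779
D_8 = 19.2782
TV_8 = 19.5384/(0.167−0.0135) = 127.2861
P₀ = Σ Dₜ/(1+r)ᵗ + TV_8/(1+r)^8 = 90.9037

A$90.90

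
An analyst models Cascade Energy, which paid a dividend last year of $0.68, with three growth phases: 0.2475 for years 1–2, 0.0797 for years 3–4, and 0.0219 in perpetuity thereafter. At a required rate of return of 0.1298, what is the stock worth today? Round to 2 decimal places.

Three-stage DDM. Project D₁…D_4; terminal Gordon value at t=4 with g = 0.0219; discount at r = 0.1298.
D_1 = 0.8483
D_2 = 1.0583
D_3 = 1.1426
D_4 = 1.2337
TV_4 = 1.2607/(0.1298−0.0219) = 11.6838
P₀ = Σ Dₜ/(1+r)ᵗ + TV_4/(1+r)^4 = 10.3003

$10.30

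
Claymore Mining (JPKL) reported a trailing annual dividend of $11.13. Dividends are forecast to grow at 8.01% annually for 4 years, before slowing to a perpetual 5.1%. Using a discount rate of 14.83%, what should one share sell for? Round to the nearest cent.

$132.40

Two-stage DDM. Project D₁…D_4 at 0.0801, terminal growth 0.051, discount at r = 0.1483.
D_1 = 12.0215
D_2 = 12.9844
D_3 = 14.0245
D_4 = 15.1479
Terminal value at t=4: TV = D_5/(r−g) = 15.9204/(0.1483−0.051) = 163.6217
P₀ = 12.0215/(1+0.1483)^1 + 12.9844/(1+0.1483)^2 + 14.0245/(1+0.1483)^3 + 15.1479/(1+0.1483)^4 + 163.6217/(1+0.1483)^4 = 132.3972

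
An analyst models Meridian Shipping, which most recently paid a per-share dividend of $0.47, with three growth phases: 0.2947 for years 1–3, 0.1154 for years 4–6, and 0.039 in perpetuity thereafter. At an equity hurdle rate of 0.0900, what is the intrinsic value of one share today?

Three-stage DDM. Project D₁…D_6; terminal Gordon value at t=6 with g = 0.039; discount at r = 0.09.
D_1 = 0.6085
D_2 = 0.7878
D_3 = 1.0200
D_4 = 1.1377
D_5 = 1.2690
D_6 = 1.4155
TV_6 = 1.4707/(0.09−0.039) = 28.8365
P₀ = Σ Dₜ/(1+r)ᵗ + TV_6/(1+r)^6 = 21.6780

$21.68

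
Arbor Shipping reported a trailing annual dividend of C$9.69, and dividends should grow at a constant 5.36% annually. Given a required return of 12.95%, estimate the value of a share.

C$134.51

Gordon growth model: P₀ = D₁/(r − g). D₁ = 9.69 × (1 + 0.0536) = 10.2094.
P₀ = 10.2094 / (0.1295 − 0.0536) = 10.2094 / 0.0759 = 134.5110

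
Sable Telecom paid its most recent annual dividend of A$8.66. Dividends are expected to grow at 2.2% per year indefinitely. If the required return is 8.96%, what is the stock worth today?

A$130.92

Gordon growth model: P₀ = D₁/(r − g). D₁ = 8.66 × (1 + 0.022) = 8.8505.
P₀ = 8.8505 / (0.0896 − 0.022) = 8.8505 / 0.0676 = 130.9249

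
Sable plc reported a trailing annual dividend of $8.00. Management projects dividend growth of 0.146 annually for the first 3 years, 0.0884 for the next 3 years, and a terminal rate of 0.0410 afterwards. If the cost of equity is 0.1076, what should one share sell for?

$182.80

Three-stage DDM. Project D₁…D_6; terminal Gordon value at t=6 with g = 0.041; discount at r = 0.1076.
D_1 = 9.1680
D_2 = 10.5065
D_3 = 12.0405
D_4 = 13.1049
D_5 = 14.2633
D_6 = 15.5242
TV_6 = 16.1607/(0.1076−0.041) = 242.6532
P₀ = Σ Dₜ/(1+r)ᵗ + TV_6/(1+r)^6 = 182.8038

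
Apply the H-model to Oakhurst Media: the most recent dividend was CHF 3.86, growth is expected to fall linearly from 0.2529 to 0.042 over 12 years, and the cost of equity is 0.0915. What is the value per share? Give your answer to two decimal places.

H-model: P₀ = D₀[(1+g_L) + H(g_S−g_L)]/(r−g_L), with H = 12/2 = 6.
P₀ = 3.86 × [(1+0.042) + 6×(0.2529−0.042)] / (0.0915−0.042)
   = 3.86 × 2.3074 / 0.0495 = 179.9306

CHF 179.93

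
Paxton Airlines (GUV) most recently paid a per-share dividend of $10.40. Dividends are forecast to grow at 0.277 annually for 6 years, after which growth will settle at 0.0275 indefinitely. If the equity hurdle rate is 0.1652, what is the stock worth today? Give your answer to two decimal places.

Two-stage DDM. Project D₁…D_6 at 0.277, terminal growth 0.0275, discount at r = 0.1652.
D_1 = 13.2808
D_2 = 16.9596
D_3 = 21.6574
D_4 = 27.6565
D_5 = 35.3173
D_6 = 45.1002
Terminal value at t=6: TV = D_7/(r−g) = 46.3405/(0.1652−0.0275) = 336.5322
P₀ = 13.2808/(1+0.1652)^1 + 16.9596/(1+0.1652)^2 + 21.6574/(1+0.1652)^3 + 27.6565/(1+0.1652)^4 + 35.3173/(1+0.1652)^5 + 45.1002/(1+0.1652)^6 + 336.5322/(1+0.1652)^6 = 221.5165

$221.52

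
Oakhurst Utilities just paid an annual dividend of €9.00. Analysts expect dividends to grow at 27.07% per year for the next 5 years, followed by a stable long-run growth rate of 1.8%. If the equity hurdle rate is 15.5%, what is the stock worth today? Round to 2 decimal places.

€168.26

Two-stage DDM. Project D₁…D_5 at 0.2707, terminal growth 0.018, discount at r = 0.155.
D_1 = 11.4363
D_2 = 14.5321
D_3 = 18.4659
D_4 = 23.4647
D_5 = 29.8166
Terminal value at t=5: TV = D_6/(r−g) = 30.3533/(0.155−0.018) = 221.5567
P₀ = 11.4363/(1+0.155)^1 + 14.5321/(1+0.155)^2 + 18.4659/(1+0.155)^3 + 23.4647/(1+0.155)^4 + 29.8166/(1+0.155)^5 + 221.5567/(1+0.155)^5 = 168.2600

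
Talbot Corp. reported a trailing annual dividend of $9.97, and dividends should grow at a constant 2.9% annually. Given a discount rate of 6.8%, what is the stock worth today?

Gordon growth model: P₀ = D₁/(r − g). D₁ = 9.97 × (1 + 0.029) = 10.2591.
P₀ = 10.2591 / (0.068 − 0.029) = 10.2591 / 0.039 = 263.0546

$263.05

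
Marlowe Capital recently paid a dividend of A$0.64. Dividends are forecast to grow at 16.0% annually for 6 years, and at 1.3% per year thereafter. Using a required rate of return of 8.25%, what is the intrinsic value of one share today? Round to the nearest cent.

A$19.05

Two-stage DDM. Project D₁…D_6 at 0.16, terminal growth 0.013, discount at r = 0.0825.
D_1 = 0.7424
D_2 = 0.8612
D_3 = 0.9990
D_4 = 1.1588
D_5 = 1.3442
D_6 = 1.5593
Terminal value at t=6: TV = D_7/(r−g) = 1.5796/(0.0825−0.013) = 22.7275
P₀ = 0.7424/(1+0.0825)^1 + 0.8612/(1+0.0825)^2 + 0.9990/(1+0.0825)^3 + 1.1588/(1+0.0825)^4 + 1.3442/(1+0.0825)^5 + 1.5593/(1+0.0825)^6 + 22.7275/(1+0.0825)^6 = 19.0505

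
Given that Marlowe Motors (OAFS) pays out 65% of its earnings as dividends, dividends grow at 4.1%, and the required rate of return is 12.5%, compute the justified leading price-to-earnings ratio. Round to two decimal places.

Justified leading P/E = b/(r−g) = 0.65/(0.125−0.041) = 7.7381

7.74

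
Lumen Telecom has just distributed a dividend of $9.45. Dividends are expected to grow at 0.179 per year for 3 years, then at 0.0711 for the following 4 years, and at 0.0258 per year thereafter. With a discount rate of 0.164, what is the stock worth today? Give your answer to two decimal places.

Three-stage DDM. Project D₁…D_7; terminal Gordon value at t=7 with g = 0.0258; discount at r = 0.164.
D_1 = 11.1415
D_2 = 13.1359
D_3 = 15.4872
D_4 = 16.5884
D_5 = 17.7678
D_6 = 19.0311
D_7 = 20.3842
TV_7 = 20.9101/(0.164−0.0258) = 151.3031
P₀ = Σ Dₜ/(1+r)ᵗ + TV_7/(1+r)^7 = 113.3916

$113.39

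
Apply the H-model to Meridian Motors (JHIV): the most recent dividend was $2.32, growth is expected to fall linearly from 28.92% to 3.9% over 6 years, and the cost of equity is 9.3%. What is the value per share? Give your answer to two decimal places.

H-model: P₀ = D₀[(1+g_L) + H(g_S−g_L)]/(r−g_L), with H = 6/2 = 3.
P₀ = 2.32 × [(1+0.039) + 3×(0.2892−0.039)] / (0.093−0.039)
   = 2.32 × 1.7896 / 0.054 = 76.8865

$76.89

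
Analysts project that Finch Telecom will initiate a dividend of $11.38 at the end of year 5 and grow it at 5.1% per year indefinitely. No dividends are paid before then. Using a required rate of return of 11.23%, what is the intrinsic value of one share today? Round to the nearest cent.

Deferred-dividend DDM. At t=4 the remaining stream is a growing perpetuity with first payment D_5 = 11.38.
V_4 = D_5/(r−g) = 11.38/(0.1123−0.051) = 185.6444
P₀ = V_4/(1+r)^4 = 185.6444/(1+0.1123)^4 = 121.2814

$121.28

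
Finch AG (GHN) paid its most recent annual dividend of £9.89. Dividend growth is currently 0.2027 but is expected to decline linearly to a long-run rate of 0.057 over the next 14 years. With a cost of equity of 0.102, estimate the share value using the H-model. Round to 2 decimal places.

£456.46

H-model: P₀ = D₀[(1+g_L) + H(g_S−g_L)]/(r−g_L), with H = 14/2 = 7.
P₀ = 9.89 × [(1+0.057) + 7×(0.2027−0.057)] / (0.102−0.057)
   = 9.89 × 2.0769 / 0.045 = 456.4565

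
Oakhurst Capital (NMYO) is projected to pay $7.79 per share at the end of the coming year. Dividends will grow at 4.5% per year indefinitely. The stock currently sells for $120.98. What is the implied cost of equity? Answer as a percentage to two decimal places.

Rearranging the constant-growth DDM: r = D₁/P₀ + g.
r = 7.7900 / 120.98 + 0.045 = 0.06439 + 0.045 = 0.10939

10.94%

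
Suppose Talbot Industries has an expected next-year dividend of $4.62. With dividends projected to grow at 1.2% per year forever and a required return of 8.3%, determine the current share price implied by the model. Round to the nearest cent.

$65.07

Gordon growth model: P₀ = D₁/(r − g), with D₁ = 4.62 given directly.
P₀ = 4.6200 / (0.083 − 0.012) = 4.6200 / 0.071 = 65.0704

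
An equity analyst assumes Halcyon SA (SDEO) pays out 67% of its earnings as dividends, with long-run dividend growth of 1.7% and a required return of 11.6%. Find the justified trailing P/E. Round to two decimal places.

6.88

Justified trailing P/E = b(1+g)/(r−g) = 0.67×(1+0.017)/(0.116−0.017) = 6.8827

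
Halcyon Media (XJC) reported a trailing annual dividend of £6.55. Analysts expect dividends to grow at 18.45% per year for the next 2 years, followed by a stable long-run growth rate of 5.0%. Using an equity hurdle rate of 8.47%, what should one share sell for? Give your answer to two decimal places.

£251.31

Two-stage DDM. Project D₁…D_2 at 0.1845, terminal growth 0.05, discount at r = 0.0847.
D_1 = 7.7585
D_2 = 9.1899
Terminal value at t=2: TV = D_3/(r−g) = 9.6494/(0.0847−0.05) = 278.0810
P₀ = 7.7585/(1+0.0847)^1 + 9.1899/(1+0.0847)^2 + 278.0810/(1+0.0847)^2 = 251.3114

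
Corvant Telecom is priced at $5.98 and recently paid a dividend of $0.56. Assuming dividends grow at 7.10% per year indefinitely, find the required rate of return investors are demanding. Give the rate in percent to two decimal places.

Rearranging the constant-growth DDM: r = D₁/P₀ + g.
D₁ = 0.56 × (1 + 0.071) = 0.5998.
r = 0.5998 / 5.98 + 0.071 = 0.10029 + 0.071 = 0.17129

17.13%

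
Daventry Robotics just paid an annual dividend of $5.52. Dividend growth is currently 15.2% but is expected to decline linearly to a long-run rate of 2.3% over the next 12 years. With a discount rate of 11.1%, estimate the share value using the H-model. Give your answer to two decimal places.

H-model: P₀ = D₀[(1+g_L) + H(g_S−g_L)]/(r−g_L), with H = 12/2 = 6.
P₀ = 5.52 × [(1+0.023) + 6×(0.152−0.023)] / (0.111−0.023)
   = 5.52 × 1.7970 / 0.088 = 112.7209

$112.72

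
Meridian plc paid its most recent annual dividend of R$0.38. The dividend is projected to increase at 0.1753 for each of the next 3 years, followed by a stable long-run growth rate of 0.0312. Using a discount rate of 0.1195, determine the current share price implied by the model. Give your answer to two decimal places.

Two-stage DDM. Project D₁…D_3 at 0.1753, terminal growth 0.0312, discount at r = 0.1195.
D_1 = 0.4466
D_2 = 0.5249
D_3 = 0.6169
Terminal value at t=3: TV = D_4/(r−g) = 0.6362/(0.1195−0.0312) = 7.2046
P₀ = 0.4466/(1+0.1195)^1 + 0.5249/(1+0.1195)^2 + 0.6169/(1+0.1195)^3 + 7.2046/(1+0.1195)^3 = 6.3925

R$6.39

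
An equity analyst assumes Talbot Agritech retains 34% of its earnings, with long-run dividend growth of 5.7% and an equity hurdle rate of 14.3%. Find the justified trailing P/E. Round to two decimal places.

8.11

Payout ratio b = 1 − 0.34 = 0.66.
Justified trailing P/E = b(1+g)/(r−g) = 0.66×(1+0.057)/(0.143−0.057) = 8.1119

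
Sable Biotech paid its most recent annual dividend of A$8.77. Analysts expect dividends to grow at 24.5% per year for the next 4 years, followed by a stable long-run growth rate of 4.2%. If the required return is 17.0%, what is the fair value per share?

A$132.61

Two-stage DDM. Project D₁…D_4 at 0.245, terminal growth 0.042, discount at r = 0.17.
D_1 = 10.9186
D_2 = 13.5937
D_3 = 16.9242
D_4 = 21.0706
Terminal value at t=4: TV = D_5/(r−g) = 21.9556/(0.17−0.042) = 171.5279
P₀ = 10.9186/(1+0.17)^1 + 13.5937/(1+0.17)^2 + 16.9242/(1+0.17)^3 + 21.0706/(1+0.17)^4 + 171.5279/(1+0.17)^4 = 132.6097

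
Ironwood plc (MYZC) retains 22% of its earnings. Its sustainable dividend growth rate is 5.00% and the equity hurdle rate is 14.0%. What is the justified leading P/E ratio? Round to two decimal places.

Payout ratio b = 1 − 0.22 = 0.78.
Justified leading P/E = b/(r−g) = 0.78/(0.14−0.05) = 8.6667

8.67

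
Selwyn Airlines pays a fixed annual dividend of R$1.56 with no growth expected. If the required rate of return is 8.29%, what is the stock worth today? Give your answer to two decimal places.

R$18.82

Zero-growth DDM (perpetuity): P₀ = D/r = 1.56 / 0.0829 = 18.8179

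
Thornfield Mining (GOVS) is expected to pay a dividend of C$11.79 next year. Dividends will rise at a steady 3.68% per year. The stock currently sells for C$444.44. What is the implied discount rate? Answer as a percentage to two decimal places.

6.33%

Rearranging the constant-growth DDM: r = D₁/P₀ + g.
r = 11.7900 / 444.44 + 0.0368 = 0.02653 + 0.0368 = 0.06333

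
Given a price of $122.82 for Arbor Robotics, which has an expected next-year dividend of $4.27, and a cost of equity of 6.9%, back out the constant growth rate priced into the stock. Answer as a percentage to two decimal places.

3.42%

From P₀ = D₁/(r − g), the implied growth is g = r − D₁/P₀.
g = 0.069 − 4.27/122.82 = 0.069 − 0.03477 = 0.03423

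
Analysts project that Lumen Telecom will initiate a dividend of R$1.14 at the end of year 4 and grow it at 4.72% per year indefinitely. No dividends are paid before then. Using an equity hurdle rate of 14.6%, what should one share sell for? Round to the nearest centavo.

Deferred-dividend DDM. At t=3 the remaining stream is a growing perpetuity with first payment D_4 = 1.14.
V_3 = D_4/(r−g) = 1.14/(0.146−0.0472) = 11.5385
P₀ = V_3/(1+r)^3 = 11.5385/(1+0.146)^3 = 7.6664

R$7.67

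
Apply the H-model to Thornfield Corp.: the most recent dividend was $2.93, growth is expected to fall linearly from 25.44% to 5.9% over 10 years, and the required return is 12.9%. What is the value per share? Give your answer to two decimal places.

$85.22

H-model: P₀ = D₀[(1+g_L) + H(g_S−g_L)]/(r−g_L), with H = 10/2 = 5.
P₀ = 2.93 × [(1+0.059) + 5×(0.2544−0.059)] / (0.129−0.059)
   = 2.93 × 2.0360 / 0.07 = 85.2211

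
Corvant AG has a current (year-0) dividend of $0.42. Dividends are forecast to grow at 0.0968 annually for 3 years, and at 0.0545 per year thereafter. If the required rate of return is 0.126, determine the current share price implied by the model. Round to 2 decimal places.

$6.92

Two-stage DDM. Project D₁…D_3 at 0.0968, terminal growth 0.0545, discount at r = 0.126.
D_1 = 0.4607
D_2 = 0.5052
D_3 = 0.5542
Terminal value at t=3: TV = D_4/(r−g) = 0.5844/(0.126−0.0545) = 8.1728
P₀ = 0.4607/(1+0.126)^1 + 0.5052/(1+0.126)^2 + 0.5542/(1+0.126)^3 + 8.1728/(1+0.126)^3 = 6.9205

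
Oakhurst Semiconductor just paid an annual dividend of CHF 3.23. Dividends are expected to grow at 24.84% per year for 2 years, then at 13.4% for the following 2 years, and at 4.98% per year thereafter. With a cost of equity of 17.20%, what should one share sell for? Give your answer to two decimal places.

CHF 43.56

Three-stage DDM. Project D₁…D_4; terminal Gordon value at t=4 with g = 0.0498; discount at r = 0.172.
D_1 = 4.0323
D_2 = 5.0340
D_3 = 5.7085
D_4 = 6.4735
TV_4 = 6.7958/(0.172−0.0498) = 55.6124
P₀ = Σ Dₜ/(1+r)ᵗ + TV_4/(1+r)^4 = 43.5579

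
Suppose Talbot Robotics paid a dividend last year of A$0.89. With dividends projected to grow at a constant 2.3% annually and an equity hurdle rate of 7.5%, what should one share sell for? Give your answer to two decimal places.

Gordon growth model: P₀ = D₁/(r − g). D₁ = 0.89 × (1 + 0.023) = 0.9105.
P₀ = 0.9105 / (0.075 − 0.023) = 0.9105 / 0.052 = 17.5090

A$17.51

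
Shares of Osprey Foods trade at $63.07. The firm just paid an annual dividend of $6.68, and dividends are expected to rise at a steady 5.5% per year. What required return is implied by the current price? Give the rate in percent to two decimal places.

16.67%

Rearranging the constant-growth DDM: r = D₁/P₀ + g.
D₁ = 6.68 × (1 + 0.055) = 7.0474.
r = 7.0474 / 63.07 + 0.055 = 0.11174 + 0.055 = 0.16674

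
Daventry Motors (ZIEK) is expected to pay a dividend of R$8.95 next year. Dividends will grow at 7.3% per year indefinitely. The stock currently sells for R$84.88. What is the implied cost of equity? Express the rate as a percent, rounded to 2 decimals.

Rearranging the constant-growth DDM: r = D₁/P₀ + g.
r = 8.9500 / 84.88 + 0.073 = 0.10544 + 0.073 = 0.17844

17.84%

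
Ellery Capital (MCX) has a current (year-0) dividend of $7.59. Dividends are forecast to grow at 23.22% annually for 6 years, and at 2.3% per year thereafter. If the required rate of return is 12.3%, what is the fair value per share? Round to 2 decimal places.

$199.31

Two-stage DDM. Project D₁…D_6 at 0.2322, terminal growth 0.023, discount at r = 0.123.
D_1 = 9.3524
D_2 = 11.5240
D_3 = 14.1999
D_4 = 17.4971
D_5 = 21.5600
D_6 = 26.5662
Terminal value at t=6: TV = D_7/(r−g) = 27.1772/(0.123−0.023) = 271.7720
P₀ = 9.3524/(1+0.123)^1 + 11.5240/(1+0.123)^2 + 14.1999/(1+0.123)^3 + 17.4971/(1+0.123)^4 + 21.5600/(1+0.123)^5 + 26.5662/(1+0.123)^6 + 271.7720/(1+0.123)^6 = 199.3057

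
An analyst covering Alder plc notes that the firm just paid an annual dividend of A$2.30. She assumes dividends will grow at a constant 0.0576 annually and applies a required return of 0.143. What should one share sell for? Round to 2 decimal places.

Gordon growth model: P₀ = D₁/(r − g). D₁ = 2.30 × (1 + 0.0576) = 2.4325.
P₀ = 2.4325 / (0.143 − 0.0576) = 2.4325 / 0.0854 = 28.4834

A$28.48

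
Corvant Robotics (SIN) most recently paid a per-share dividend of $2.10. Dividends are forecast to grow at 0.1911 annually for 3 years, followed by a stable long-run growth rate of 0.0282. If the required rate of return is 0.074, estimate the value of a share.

Two-stage DDM. Project D₁…D_3 at 0.1911, terminal growth 0.0282, discount at r = 0.074.
D_1 = 2.5013
D_2 = 2.9793
D_3 = 3.5487
Terminal value at t=3: TV = D_4/(r−g) = 3.6487/(0.074−0.0282) = 79.6666
P₀ = 2.5013/(1+0.074)^1 + 2.9793/(1+0.074)^2 + 3.5487/(1+0.074)^3 + 79.6666/(1+0.074)^3 = 72.0841

$72.08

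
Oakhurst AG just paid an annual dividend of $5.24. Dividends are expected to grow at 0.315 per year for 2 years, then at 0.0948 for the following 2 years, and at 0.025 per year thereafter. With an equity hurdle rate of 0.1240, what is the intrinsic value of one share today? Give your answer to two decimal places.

Three-stage DDM. Project D₁…D_4; terminal Gordon value at t=4 with g = 0.025; discount at r = 0.124.
D_1 = 6.8906
D_2 = 9.0611
D_3 = 9.9201
D_4 = 10.8606
TV_4 = 11.1321/(0.124−0.025) = 112.4452
P₀ = Σ Dₜ/(1+r)ᵗ + TV_4/(1+r)^4 = 97.5419

$97.54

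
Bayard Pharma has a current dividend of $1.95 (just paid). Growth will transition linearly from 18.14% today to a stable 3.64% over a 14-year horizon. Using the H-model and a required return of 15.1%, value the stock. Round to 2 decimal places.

$34.91

H-model: P₀ = D₀[(1+g_L) + H(g_S−g_L)]/(r−g_L), with H = 14/2 = 7.
P₀ = 1.95 × [(1+0.0364) + 7×(0.1814−0.0364)] / (0.151−0.0364)
   = 1.95 × 2.0514 / 0.1146 = 34.9060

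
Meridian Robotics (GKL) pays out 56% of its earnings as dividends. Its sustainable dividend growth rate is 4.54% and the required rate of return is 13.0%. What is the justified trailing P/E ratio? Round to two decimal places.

6.92

Justified trailing P/E = b(1+g)/(r−g) = 0.56×(1+0.0454)/(0.13−0.0454) = 6.9199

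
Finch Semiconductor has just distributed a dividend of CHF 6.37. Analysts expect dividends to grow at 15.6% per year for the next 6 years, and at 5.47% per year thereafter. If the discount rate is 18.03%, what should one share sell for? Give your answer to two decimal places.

CHF 82.77

Two-stage DDM. Project D₁…D_6 at 0.156, terminal growth 0.0547, discount at r = 0.1803.
D_1 = 7.3637
D_2 = 8.5125
D_3 = 9.8404
D_4 = 11.3755
D_5 = 13.1501
D_6 = 15.2015
Terminal value at t=6: TV = D_7/(r−g) = 16.0330/(0.1803−0.0547) = 127.6514
P₀ = 7.3637/(1+0.1803)^1 + 8.5125/(1+0.1803)^2 + 9.8404/(1+0.1803)^3 + 11.3755/(1+0.1803)^4 + 13.1501/(1+0.1803)^5 + 15.2015/(1+0.1803)^6 + 127.6514/(1+0.1803)^6 = 82.7726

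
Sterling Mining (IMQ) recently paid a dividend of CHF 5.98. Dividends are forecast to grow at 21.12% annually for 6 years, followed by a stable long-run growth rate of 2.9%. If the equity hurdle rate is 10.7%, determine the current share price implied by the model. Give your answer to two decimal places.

Two-stage DDM. Project D₁…D_6 at 0.2112, terminal growth 0.029, discount at r = 0.107.
D_1 = 7.2430
D_2 = 8.7727
D_3 = 10.6255
D_4 = 12.8696
D_5 = 15.5876
D_6 = 18.8798
Terminal value at t=6: TV = D_7/(r−g) = 19.4273/(0.107−0.029) = 249.0675
P₀ = 7.2430/(1+0.107)^1 + 8.7727/(1+0.107)^2 + 10.6255/(1+0.107)^3 + 12.8696/(1+0.107)^4 + 15.5876/(1+0.107)^5 + 18.8798/(1+0.107)^6 + 249.0675/(1+0.107)^6 = 185.0814

CHF 185.08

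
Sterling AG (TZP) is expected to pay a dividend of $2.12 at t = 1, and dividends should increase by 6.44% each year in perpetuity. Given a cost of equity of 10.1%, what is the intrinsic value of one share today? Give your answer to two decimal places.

Gordon growth model: P₀ = D₁/(r − g), with D₁ = 2.12 given directly.
P₀ = 2.1200 / (0.101 − 0.0644) = 2.1200 / 0.0366 = 57.9235

$57.92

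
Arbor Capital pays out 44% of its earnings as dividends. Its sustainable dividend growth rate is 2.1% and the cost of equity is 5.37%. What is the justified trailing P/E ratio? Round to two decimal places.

13.74

Justified trailing P/E = b(1+g)/(r−g) = 0.44×(1+0.021)/(0.0537−0.021) = 13.7382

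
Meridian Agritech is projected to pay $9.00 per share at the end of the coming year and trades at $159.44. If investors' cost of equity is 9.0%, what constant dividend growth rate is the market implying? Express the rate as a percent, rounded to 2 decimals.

From P₀ = D₁/(r − g), the implied growth is g = r − D₁/P₀.
g = 0.09 − 9.00/159.44 = 0.09 − 0.05645 = 0.03355

3.36%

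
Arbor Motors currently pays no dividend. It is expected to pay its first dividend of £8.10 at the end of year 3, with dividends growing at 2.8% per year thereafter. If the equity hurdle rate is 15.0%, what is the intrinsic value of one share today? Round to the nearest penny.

Deferred-dividend DDM. At t=2 the remaining stream is a growing perpetuity with first payment D_3 = 8.10.
V_2 = D_3/(r−g) = 8.10/(0.15−0.028) = 66.3934
P₀ = V_2/(1+r)^2 = 66.3934/(1+0.15)^2 = 50.2030

£50.20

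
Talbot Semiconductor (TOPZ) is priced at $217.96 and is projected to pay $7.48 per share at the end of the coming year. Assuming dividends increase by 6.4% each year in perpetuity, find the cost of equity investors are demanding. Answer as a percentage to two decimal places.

9.83%

Rearranging the constant-growth DDM: r = D₁/P₀ + g.
r = 7.4800 / 217.96 + 0.064 = 0.03432 + 0.064 = 0.09832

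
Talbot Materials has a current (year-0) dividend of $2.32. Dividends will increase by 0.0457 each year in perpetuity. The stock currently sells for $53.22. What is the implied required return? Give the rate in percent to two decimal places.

Rearranging the constant-growth DDM: r = D₁/P₀ + g.
D₁ = 2.32 × (1 + 0.0457) = 2.4260.
r = 2.4260 / 53.22 + 0.0457 = 0.04558 + 0.0457 = 0.09128

9.13%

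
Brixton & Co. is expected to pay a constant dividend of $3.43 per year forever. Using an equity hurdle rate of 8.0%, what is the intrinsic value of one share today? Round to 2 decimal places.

Zero-growth DDM (perpetuity): P₀ = D/r = 3.43 / 0.08 = 42.8750

$42.88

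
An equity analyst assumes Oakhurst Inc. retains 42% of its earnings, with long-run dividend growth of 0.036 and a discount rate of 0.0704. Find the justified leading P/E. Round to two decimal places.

16.86

Payout ratio b = 1 − 0.42 = 0.58.
Justified leading P/E = b/(r−g) = 0.58/(0.0704−0.036) = 16.8605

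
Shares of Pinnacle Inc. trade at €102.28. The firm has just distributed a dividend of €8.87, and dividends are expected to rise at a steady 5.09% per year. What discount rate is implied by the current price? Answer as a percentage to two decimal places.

Rearranging the constant-growth DDM: r = D₁/P₀ + g.
D₁ = 8.87 × (1 + 0.0509) = 9.3215.
r = 9.3215 / 102.28 + 0.0509 = 0.09114 + 0.0509 = 0.14204

14.20%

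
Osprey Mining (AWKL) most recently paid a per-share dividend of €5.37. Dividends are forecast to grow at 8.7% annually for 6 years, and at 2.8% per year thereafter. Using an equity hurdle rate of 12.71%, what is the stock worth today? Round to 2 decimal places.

Two-stage DDM. Project D₁…D_6 at 0.087, terminal growth 0.028, discount at r = 0.1271.
D_1 = 5.8372
D_2 = 6.3450
D_3 = 6.8970
D_4 = 7.4971
D_5 = 8.1493
D_6 = 8.8583
Terminal value at t=6: TV = D_7/(r−g) = 9.1064/(0.1271−0.028) = 91.8906
P₀ = 5.8372/(1+0.1271)^1 + 6.3450/(1+0.1271)^2 + 6.8970/(1+0.1271)^3 + 7.4971/(1+0.1271)^4 + 8.1493/(1+0.1271)^5 + 8.8583/(1+0.1271)^6 + 91.8906/(1+0.1271)^6 = 73.2600

€73.26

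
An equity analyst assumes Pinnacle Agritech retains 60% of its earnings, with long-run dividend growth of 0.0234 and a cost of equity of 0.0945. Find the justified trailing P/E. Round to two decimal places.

Payout ratio b = 1 − 0.60 = 0.40.
Justified trailing P/E = b(1+g)/(r−g) = 0.40×(1+0.0234)/(0.0945−0.0234) = 5.7575

5.76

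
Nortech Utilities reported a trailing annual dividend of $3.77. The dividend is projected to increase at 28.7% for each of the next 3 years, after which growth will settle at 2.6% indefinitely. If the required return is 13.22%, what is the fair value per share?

$68.19

Two-stage DDM. Project D₁…D_3 at 0.287, terminal growth 0.026, discount at r = 0.1322.
D_1 = 4.8520
D_2 = 6.2445
D_3 = 8.0367
Terminal value at t=3: TV = D_4/(r−g) = 8.2456/(0.1322−0.026) = 77.6426
P₀ = 4.8520/(1+0.1322)^1 + 6.2445/(1+0.1322)^2 + 8.0367/(1+0.1322)^3 + 77.6426/(1+0.1322)^3 = 68.1914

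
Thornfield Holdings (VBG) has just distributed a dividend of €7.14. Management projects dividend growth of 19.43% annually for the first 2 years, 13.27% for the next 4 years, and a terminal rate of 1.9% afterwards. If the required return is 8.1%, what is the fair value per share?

Three-stage DDM. Project D₁…D_6; terminal Gordon value at t=6 with g = 0.019; discount at r = 0.081.
D_1 = 8.5273
D_2 = 10.1842
D_3 = 11.5356
D_4 = 13.0664
D_5 = 14.8003
D_6 = 16.7643
TV_6 = 17.0828/(0.081−0.019) = 275.5289
P₀ = Σ Dₜ/(1+r)ᵗ + TV_6/(1+r)^6 = 228.5047

€228.50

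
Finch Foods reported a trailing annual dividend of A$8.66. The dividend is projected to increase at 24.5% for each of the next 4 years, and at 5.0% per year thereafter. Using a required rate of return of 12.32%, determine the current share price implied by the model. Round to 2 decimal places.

Two-stage DDM. Project D₁…D_4 at 0.245, terminal growth 0.05, discount at r = 0.1232.
D_1 = 10.7817
D_2 = 13.4232
D_3 = 16.7119
D_4 = 20.8063
Terminal value at t=4: TV = D_5/(r−g) = 21.8466/(0.1232−0.05) = 298.4513
P₀ = 10.7817/(1+0.1232)^1 + 13.4232/(1+0.1232)^2 + 16.7119/(1+0.1232)^3 + 20.8063/(1+0.1232)^4 + 298.4513/(1+0.1232)^4 = 232.6246

A$232.62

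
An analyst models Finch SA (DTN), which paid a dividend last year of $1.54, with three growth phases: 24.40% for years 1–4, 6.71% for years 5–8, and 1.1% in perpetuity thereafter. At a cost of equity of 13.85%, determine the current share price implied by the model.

$28.65

Three-stage DDM. Project D₁…D_8; terminal Gordon value at t=8 with g = 0.011; discount at r = 0.1385.
D_1 = 1.9158
D_2 = 2.3832
D_3 = 2.9647
D_4 = 3.6881
D_5 = 3.9356
D_6 = 4.1996
D_7 = 4.4814
D_8 = 4.7821
TV_8 = 4.8347/(0.1385−0.011) = 37.9196
P₀ = Σ Dₜ/(1+r)ᵗ + TV_8/(1+r)^8 = 28.6470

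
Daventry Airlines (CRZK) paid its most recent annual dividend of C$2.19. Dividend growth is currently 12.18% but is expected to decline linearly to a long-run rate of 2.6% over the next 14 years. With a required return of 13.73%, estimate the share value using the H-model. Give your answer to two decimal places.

H-model: P₀ = D₀[(1+g_L) + H(g_S−g_L)]/(r−g_L), with H = 14/2 = 7.
P₀ = 2.19 × [(1+0.026) + 7×(0.1218−0.026)] / (0.1373−0.026)
   = 2.19 × 1.6966 / 0.1113 = 33.3832

C$33.38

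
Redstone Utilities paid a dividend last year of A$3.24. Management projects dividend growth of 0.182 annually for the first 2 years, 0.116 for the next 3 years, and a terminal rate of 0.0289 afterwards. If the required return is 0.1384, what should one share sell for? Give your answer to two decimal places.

A$47.85

Three-stage DDM. Project D₁…D_5; terminal Gordon value at t=5 with g = 0.0289; discount at r = 0.1384.
D_1 = 3.8297
D_2 = 4.5267
D_3 = 5.0518
D_4 = 5.6378
D_5 = 6.2918
TV_5 = 6.4736/(0.1384−0.0289) = 59.1196
P₀ = Σ Dₜ/(1+r)ᵗ + TV_5/(1+r)^5 = 47.8501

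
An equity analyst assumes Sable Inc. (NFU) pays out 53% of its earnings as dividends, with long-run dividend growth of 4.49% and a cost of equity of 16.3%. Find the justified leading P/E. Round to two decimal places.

Justified leading P/E = b/(r−g) = 0.53/(0.163−0.0449) = 4.4877

4.49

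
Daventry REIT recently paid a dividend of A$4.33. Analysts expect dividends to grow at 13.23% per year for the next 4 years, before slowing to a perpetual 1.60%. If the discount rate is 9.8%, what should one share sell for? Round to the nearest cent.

Two-stage DDM. Project D₁…D_4 at 0.1323, terminal growth 0.016, discount at r = 0.098.
D_1 = 4.9029
D_2 = 5.5515
D_3 = 6.2860
D_4 = 7.1176
Terminal value at t=4: TV = D_5/(r−g) = 7.2315/(0.098−0.016) = 88.1889
P₀ = 4.9029/(1+0.098)^1 + 5.5515/(1+0.098)^2 + 6.2860/(1+0.098)^3 + 7.1176/(1+0.098)^4 + 88.1889/(1+0.098)^4 = 79.3898

A$79.39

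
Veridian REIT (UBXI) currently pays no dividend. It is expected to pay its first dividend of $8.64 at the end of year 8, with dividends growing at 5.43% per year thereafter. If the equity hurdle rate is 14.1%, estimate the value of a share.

Deferred-dividend DDM. At t=7 the remaining stream is a growing perpetuity with first payment D_8 = 8.64.
V_7 = D_8/(r−g) = 8.64/(0.141−0.0543) = 99.6540
P₀ = V_7/(1+r)^7 = 99.6540/(1+0.141)^7 = 39.5818

$39.58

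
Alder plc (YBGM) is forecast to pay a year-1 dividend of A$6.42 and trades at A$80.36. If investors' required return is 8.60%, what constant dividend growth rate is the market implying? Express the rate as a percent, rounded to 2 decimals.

0.61%

From P₀ = D₁/(r − g), the implied growth is g = r − D₁/P₀.
g = 0.086 − 6.42/80.36 = 0.086 − 0.07989 = 0.00611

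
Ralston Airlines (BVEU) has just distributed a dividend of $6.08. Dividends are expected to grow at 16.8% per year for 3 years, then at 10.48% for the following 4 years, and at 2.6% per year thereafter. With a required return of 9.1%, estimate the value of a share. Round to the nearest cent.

Three-stage DDM. Project D₁…D_7; terminal Gordon value at t=7 with g = 0.026; discount at r = 0.091.
D_1 = 7.1014
D_2 = 8.2945
D_3 = 9.6880
D_4 = 10.7033
D_5 = 11.8250
D_6 = 13.0642
D_7 = 14.4333
TV_7 = 14.8086/(0.091−0.026) = 227.8247
P₀ = Σ Dₜ/(1+r)ᵗ + TV_7/(1+r)^7 = 175.5654

$175.57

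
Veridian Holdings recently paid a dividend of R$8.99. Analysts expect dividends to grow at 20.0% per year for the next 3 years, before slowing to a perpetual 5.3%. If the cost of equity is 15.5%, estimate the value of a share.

R$133.21

Two-stage DDM. Project D₁…D_3 at 0.2, terminal growth 0.053, discount at r = 0.155.
D_1 = 10.7880
D_2 = 12.9456
D_3 = 15.5347
Terminal value at t=3: TV = D_4/(r−g) = 16.3581/(0.155−0.053) = 160.3731
P₀ = 10.7880/(1+0.155)^1 + 12.9456/(1+0.155)^2 + 15.5347/(1+0.155)^3 + 160.3731/(1+0.155)^3 = 133.2111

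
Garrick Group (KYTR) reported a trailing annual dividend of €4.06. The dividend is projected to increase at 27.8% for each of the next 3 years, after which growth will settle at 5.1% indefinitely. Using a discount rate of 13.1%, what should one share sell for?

€92.59

Two-stage DDM. Project D₁…D_3 at 0.278, terminal growth 0.051, discount at r = 0.131.
D_1 = 5.1887
D_2 = 6.6311
D_3 = 8.4746
Terminal value at t=3: TV = D_4/(r−g) = 8.9068/(0.131−0.051) = 111.3349
P₀ = 5.1887/(1+0.131)^1 + 6.6311/(1+0.131)^2 + 8.4746/(1+0.131)^3 + 111.3349/(1+0.131)^3 = 92.5856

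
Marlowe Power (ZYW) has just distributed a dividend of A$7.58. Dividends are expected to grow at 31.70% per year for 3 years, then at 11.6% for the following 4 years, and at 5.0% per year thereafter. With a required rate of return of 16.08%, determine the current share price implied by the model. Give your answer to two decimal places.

A$159.22

Three-stage DDM. Project D₁…D_7; terminal Gordon value at t=7 with g = 0.05; discount at r = 0.1608.
D_1 = 9.9829
D_2 = 13.1474
D_3 = 17.3152
D_4 = 19.3237
D_5 = 21.5653
D_6 = 24.0668
D_7 = 26.8586
TV_7 = 28.2015/(0.1608−0.05) = 254.5264
P₀ = Σ Dₜ/(1+r)ᵗ + TV_7/(1+r)^7 = 159.2227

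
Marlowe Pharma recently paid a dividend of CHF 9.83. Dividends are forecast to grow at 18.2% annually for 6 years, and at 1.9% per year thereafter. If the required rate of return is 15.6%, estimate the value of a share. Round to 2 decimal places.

Two-stage DDM. Project D₁…D_6 at 0.182, terminal growth 0.019, discount at r = 0.156.
D_1 = 11.6191
D_2 = 13.7337
D_3 = 16.2333
D_4 = 19.1877
D_5 = 22.6799
D_6 = 26.8076
Terminal value at t=6: TV = D_7/(r−g) = 27.3170/(0.156−0.019) = 199.3940
P₀ = 11.6191/(1+0.156)^1 + 13.7337/(1+0.156)^2 + 16.2333/(1+0.156)^3 + 19.1877/(1+0.156)^4 + 22.6799/(1+0.156)^5 + 26.8076/(1+0.156)^6 + 199.3940/(1+0.156)^6 = 147.3545

CHF 147.35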